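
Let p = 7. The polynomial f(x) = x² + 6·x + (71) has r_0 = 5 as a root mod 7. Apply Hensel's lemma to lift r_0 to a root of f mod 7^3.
r_2 = 285 (mod 343)

Hensel: r_{i+1} = r_i − f(r_i)·(f′(r_i))^{-1} mod 7^{i+2}, f′(x) = 2x + 6. Iterate:
  r_0 = 5 (mod 7)
  r_1 = 40 (mod 49)
  r_2 = 285 (mod 343)
Final: r = 285 satisfies f(r) ≡ 0 mod 7^3.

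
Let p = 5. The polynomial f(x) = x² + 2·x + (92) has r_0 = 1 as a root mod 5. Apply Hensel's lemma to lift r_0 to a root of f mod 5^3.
r_2 = 96 (mod 125)

Hensel: r_{i+1} = r_i − f(r_i)·(f′(r_i))^{-1} mod 5^{i+2}, f′(x) = 2x + 2. Iterate:
  r_0 = 1 (mod 5)
  r_1 = 21 (mod 25)
  r_2 = 96 (mod 125)
Final: r = 96 satisfies f(r) ≡ 0 mod 5^3.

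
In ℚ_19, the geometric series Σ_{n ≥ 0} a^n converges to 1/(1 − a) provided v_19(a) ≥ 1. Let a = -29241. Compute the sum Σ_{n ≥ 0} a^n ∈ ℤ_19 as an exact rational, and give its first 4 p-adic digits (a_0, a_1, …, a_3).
Σ a^n = 1/(1 − a) = 1/29242;  first 4 digits = (1, 0, 14, 14)

v_19(a) = 2 ≥ 1, so the series converges in ℤ_19 to 1/(1 − a) = 1/(1 − (-29241)) = 1/29242. Expand this rational in ℤ_19: compute digits iteratively via d_i = x_i mod 19, x_{i+1} = (x_i − d_i)/19. The first 4 digits are (1, 0, 14, 14).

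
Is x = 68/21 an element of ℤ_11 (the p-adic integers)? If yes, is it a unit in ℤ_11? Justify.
x ∈ ℤ_11^× (unit); v_11(x) = 0

ℤ_11 = {x ∈ ℚ_11 : v_11(x) ≥ 0} and ℤ_11^× = {x ∈ ℤ_11 : v_11(x) = 0}. Here v_11(68/21) = v_11(num) − v_11(den) = 0; compare against these criteria.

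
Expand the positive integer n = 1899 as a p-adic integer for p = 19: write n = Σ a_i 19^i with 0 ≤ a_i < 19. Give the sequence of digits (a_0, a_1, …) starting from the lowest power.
(a_0, a_1, …) = (18, 4, 5)

Repeated division by 19 gives the digits low-to-high: 1899 = 18 + 4·19^1 + 5·19^2. Digit sequence: (18, 4, 5).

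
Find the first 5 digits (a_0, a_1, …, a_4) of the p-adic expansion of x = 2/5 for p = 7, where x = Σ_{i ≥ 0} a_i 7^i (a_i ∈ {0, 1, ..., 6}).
(a_0, …, a_4) = (6, 2, 1, 4, 5)

v_7(2/5) = 0 (numerator and denominator both coprime to 7), so x ∈ ℤ_7^×. Compute digits iteratively via a_i = x_i mod 7, x_{i+1} = (x_i − a_i)/7, with x_0 = x:
  x_0 = 2/5;  a_0 = 6;  x_1 = (x_0 − 6)/7 = -4/5
  x_1 = -4/5;  a_1 = 2;  x_2 = (x_1 − 2)/7 = -2/5
  x_2 = -2/5;  a_2 = 1;  x_3 = (x_2 − 1)/7 = -1/5
  x_3 = -1/5;  a_3 = 4;  x_4 = (x_3 − 4)/7 = -3/5
  x_4 = -3/5;  a_4 = 5;  x_5 = (x_4 − 5)/7 = -4/5
Digits: (6, 2, 1, 4, 5).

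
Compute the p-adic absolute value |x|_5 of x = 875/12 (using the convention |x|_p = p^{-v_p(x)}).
|875/12|_5 = 1/125

Step 1 — compute v_5(x) by factoring powers of 5 out of the numerator and denominator: v_5(875/12) = 3. Step 2 — apply |x|_p = p^{-v_p(x)} = 5^{-3} = 1/125.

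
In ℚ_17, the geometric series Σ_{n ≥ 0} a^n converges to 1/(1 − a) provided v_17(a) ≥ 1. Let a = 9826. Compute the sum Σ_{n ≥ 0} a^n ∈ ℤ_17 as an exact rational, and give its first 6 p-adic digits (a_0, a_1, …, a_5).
Σ a^n = 1/(1 − a) = -1/9825;  first 6 digits = (1, 0, 0, 2, 0, 0)

v_17(a) = 3 ≥ 1, so the series converges in ℤ_17 to 1/(1 − a) = 1/(1 − 9826) = -1/9825. Expand this rational in ℤ_17: compute digits iteratively via d_i = x_i mod 17, x_{i+1} = (x_i − d_i)/17. The first 6 digits are (1, 0, 0, 2, 0, 0).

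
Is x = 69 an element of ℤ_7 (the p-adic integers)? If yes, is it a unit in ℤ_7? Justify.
x ∈ ℤ_7^× (unit); v_7(x) = 0

ℤ_7 = {x ∈ ℚ_7 : v_7(x) ≥ 0} and ℤ_7^× = {x ∈ ℤ_7 : v_7(x) = 0}. Here v_7(69) = v_7(num) − v_7(den) = 0; compare against these criteria.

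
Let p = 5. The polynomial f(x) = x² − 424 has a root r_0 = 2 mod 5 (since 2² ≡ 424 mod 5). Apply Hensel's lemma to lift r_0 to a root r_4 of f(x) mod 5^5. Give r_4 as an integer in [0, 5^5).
r_4 = 257 (mod 3125)

Hensel's recurrence: r_{i+1} = r_i − f(r_i)·(f′(r_i))^{-1} mod 5^{i+2}, with f′(x) = 2x. Iterate:
  r_0 = 2 (mod 5)
  r_1 = 7 (mod 25)
  r_2 = 7 (mod 125)
  r_3 = 257 (mod 625)
  r_4 = 257 (mod 3125)
Final: r_4 = 257, and one checks f(r_4) ≡ 0 mod 5^5.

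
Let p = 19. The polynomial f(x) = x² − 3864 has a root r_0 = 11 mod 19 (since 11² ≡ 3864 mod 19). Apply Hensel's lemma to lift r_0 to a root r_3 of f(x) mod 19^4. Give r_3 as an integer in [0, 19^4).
r_3 = 8960 (mod 130321)

Hensel's recurrence: r_{i+1} = r_i − f(r_i)·(f′(r_i))^{-1} mod 19^{i+2}, with f′(x) = 2x. Iterate:
  r_0 = 11 (mod 19)
  r_1 = 296 (mod 361)
  r_2 = 2101 (mod 6859)
  r_3 = 8960 (mod 130321)
Final: r_3 = 8960, and one checks f(r_3) ≡ 0 mod 19^4.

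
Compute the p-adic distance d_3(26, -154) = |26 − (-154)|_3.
d_3(26, -154) = 1/9

Step 1 — x − y = 26 − (-154) = 180. Step 2 — v_3(180) = 2 (factor: 180 = (3^2 · 20); the sign does not affect v_p). Step 3 — |x − y|_3 = 3^{-2} = 1/9.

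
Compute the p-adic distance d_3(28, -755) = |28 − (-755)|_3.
d_3(28, -755) = 1/27

Step 1 — x − y = 28 − (-755) = 783. Step 2 — v_3(783) = 3 (factor: 783 = (3^3 · 29); the sign does not affect v_p). Step 3 — |x − y|_3 = 3^{-3} = 1/27.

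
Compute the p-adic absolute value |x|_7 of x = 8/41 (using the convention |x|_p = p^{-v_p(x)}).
|8/41|_7 = 1

Step 1 — compute v_7(x) by factoring powers of 7 out of the numerator and denominator: v_7(8/41) = 0. Step 2 — apply |x|_p = p^{-v_p(x)} = 7^{0} = 1.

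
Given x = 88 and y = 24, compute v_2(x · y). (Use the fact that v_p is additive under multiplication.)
v_2(2112) = 6

v_p(x) = 3 (factor: 88 = 2^3 · 11); v_p(y) = 3 (factor: 24 = 2^3 · 3). Additivity: v_p(xy) = v_p(x) + v_p(y) = 3 + 3 = 6. (Direct check: xy = 2112 = 2^6 · (33).)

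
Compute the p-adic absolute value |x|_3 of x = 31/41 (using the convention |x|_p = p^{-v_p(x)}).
|31/41|_3 = 1

Step 1 — compute v_3(x) by factoring powers of 3 out of the numerator and denominator: v_3(31/41) = 0. Step 2 — apply |x|_p = p^{-v_p(x)} = 3^{0} = 1.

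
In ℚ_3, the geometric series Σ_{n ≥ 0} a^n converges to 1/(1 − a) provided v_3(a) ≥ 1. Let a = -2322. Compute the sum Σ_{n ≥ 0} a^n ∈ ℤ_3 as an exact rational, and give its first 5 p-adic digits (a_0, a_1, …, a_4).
Σ a^n = 1/(1 − a) = 1/2323;  first 5 digits = (1, 0, 0, 1, 1)

v_3(a) = 3 ≥ 1, so the series converges in ℤ_3 to 1/(1 − a) = 1/(1 − (-2322)) = 1/2323. Expand this rational in ℤ_3: compute digits iteratively via d_i = x_i mod 3, x_{i+1} = (x_i − d_i)/3. The first 5 digits are (1, 0, 0, 1, 1).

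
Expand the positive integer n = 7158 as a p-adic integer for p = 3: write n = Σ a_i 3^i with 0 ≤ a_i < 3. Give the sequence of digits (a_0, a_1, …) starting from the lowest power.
(a_0, a_1, …) = (0, 1, 0, 1, 1, 2, 0, 0, 1)

Repeated division by 3 gives the digits low-to-high: 7158 = 1·3^1 + 1·3^3 + 1·3^4 + 2·3^5 + 1·3^8. Digit sequence: (0, 1, 0, 1, 1, 2, 0, 0, 1).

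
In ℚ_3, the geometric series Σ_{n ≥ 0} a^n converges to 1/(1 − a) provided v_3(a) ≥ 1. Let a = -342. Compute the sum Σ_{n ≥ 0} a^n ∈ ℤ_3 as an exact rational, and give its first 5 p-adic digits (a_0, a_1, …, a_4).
Σ a^n = 1/(1 − a) = 1/343;  first 5 digits = (1, 0, 1, 2, 2)

v_3(a) = 2 ≥ 1, so the series converges in ℤ_3 to 1/(1 − a) = 1/(1 − (-342)) = 1/343. Expand this rational in ℤ_3: compute digits iteratively via d_i = x_i mod 3, x_{i+1} = (x_i − d_i)/3. The first 5 digits are (1, 0, 1, 2, 2).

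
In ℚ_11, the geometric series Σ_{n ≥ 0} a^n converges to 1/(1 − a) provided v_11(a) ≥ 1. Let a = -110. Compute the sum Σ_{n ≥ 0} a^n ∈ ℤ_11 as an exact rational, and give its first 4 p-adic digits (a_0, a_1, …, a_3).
Σ a^n = 1/(1 − a) = 1/111;  first 4 digits = (1, 1, 0, 10)

v_11(a) = 1 ≥ 1, so the series converges in ℤ_11 to 1/(1 − a) = 1/(1 − (-110)) = 1/111. Expand this rational in ℤ_11: compute digits iteratively via d_i = x_i mod 11, x_{i+1} = (x_i − d_i)/11. The first 4 digits are (1, 1, 0, 10).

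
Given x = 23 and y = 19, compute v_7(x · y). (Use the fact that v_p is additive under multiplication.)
v_7(437) = 0

v_p(x) = 0 (factor: 23 = 7^0 · 23); v_p(y) = 0 (factor: 19 = 7^0 · 19). Additivity: v_p(xy) = v_p(x) + v_p(y) = 0 + 0 = 0. (Direct check: xy = 437 = 7^0 · (437).)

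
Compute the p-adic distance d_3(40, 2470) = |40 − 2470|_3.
d_3(40, 2470) = 1/243

Step 1 — x − y = 40 − 2470 = -2430. Step 2 — v_3(-2430) = 5 (factor: -2430 = −(3^5 · 10); the sign does not affect v_p). Step 3 — |x − y|_3 = 3^{-5} = 1/243.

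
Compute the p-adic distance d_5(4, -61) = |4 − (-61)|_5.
d_5(4, -61) = 1/5

Step 1 — x − y = 4 − (-61) = 65. Step 2 — v_5(65) = 1 (factor: 65 = (5^1 · 13); the sign does not affect v_p). Step 3 — |x − y|_5 = 5^{-1} = 1/5.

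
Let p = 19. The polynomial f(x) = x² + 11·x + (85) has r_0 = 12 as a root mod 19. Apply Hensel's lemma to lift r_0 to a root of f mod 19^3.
r_2 = 4705 (mod 6859)

Hensel: r_{i+1} = r_i − f(r_i)·(f′(r_i))^{-1} mod 19^{i+2}, f′(x) = 2x + 11. Iterate:
  r_0 = 12 (mod 19)
  r_1 = 12 (mod 361)
  r_2 = 4705 (mod 6859)
Final: r = 4705 satisfies f(r) ≡ 0 mod 19^3.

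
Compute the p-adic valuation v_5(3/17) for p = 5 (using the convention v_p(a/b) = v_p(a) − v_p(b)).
v_5(3/17) = 0

Factor powers of 5 from the numerator and denominator of the reduced fraction: 3 = 5^0 · 3 and 17 = 5^0 · 17. Apply v_p(a/b) = v_p(a) − v_p(b): v_5(3/17) = 0 − 0 = 0.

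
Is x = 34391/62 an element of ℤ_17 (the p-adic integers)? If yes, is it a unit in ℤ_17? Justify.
x ∈ ℤ_17 but not a unit; v_17(x) = 3 > 0

ℤ_17 = {x ∈ ℚ_17 : v_17(x) ≥ 0} and ℤ_17^× = {x ∈ ℤ_17 : v_17(x) = 0}. Here v_17(34391/62) = v_17(num) − v_17(den) = 3; compare against these criteria.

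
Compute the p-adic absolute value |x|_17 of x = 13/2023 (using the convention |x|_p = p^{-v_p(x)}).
|13/2023|_17 = 289

Step 1 — compute v_17(x) by factoring powers of 17 out of the numerator and denominator: v_17(13/2023) = -2. Step 2 — apply |x|_p = p^{-v_p(x)} = 17^{2} = 289.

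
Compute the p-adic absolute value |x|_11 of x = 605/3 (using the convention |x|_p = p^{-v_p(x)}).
|605/3|_11 = 1/121

Step 1 — compute v_11(x) by factoring powers of 11 out of the numerator and denominator: v_11(605/3) = 2. Step 2 — apply |x|_p = p^{-v_p(x)} = 11^{-2} = 1/121.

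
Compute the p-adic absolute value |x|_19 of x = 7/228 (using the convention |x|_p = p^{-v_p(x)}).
|7/228|_19 = 19

Step 1 — compute v_19(x) by factoring powers of 19 out of the numerator and denominator: v_19(7/228) = -1. Step 2 — apply |x|_p = p^{-v_p(x)} = 19^{1} = 19.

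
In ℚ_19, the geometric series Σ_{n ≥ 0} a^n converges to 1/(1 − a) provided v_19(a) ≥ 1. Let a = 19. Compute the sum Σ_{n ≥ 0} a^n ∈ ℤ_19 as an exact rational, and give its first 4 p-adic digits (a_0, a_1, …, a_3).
Σ a^n = 1/(1 − a) = -1/18;  first 4 digits = (1, 1, 1, 1)

v_19(a) = 1 ≥ 1, so the series converges in ℤ_19 to 1/(1 − a) = 1/(1 − 19) = -1/18. Expand this rational in ℤ_19: compute digits iteratively via d_i = x_i mod 19, x_{i+1} = (x_i − d_i)/19. The first 4 digits are (1, 1, 1, 1).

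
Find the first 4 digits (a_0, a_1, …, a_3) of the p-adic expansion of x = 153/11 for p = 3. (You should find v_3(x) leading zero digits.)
(a_0, …, a_3) = (0, 0, 1, 1)

v_3(153/11) = 2, so a_0 = ... = a_1 = 0. Factor out: x = 3^2 · u with u = 17/11 a unit in ℤ_3. Expand u iteratively via a_{v+i} = u_i mod 3, u_{i+1} = (u_i − a_{v+i})/3:
  u_0 = 17/11;  a_2 = 1;  u_1 = (u_0 − 1)/3 = 2/11
  u_1 = 2/11;  a_3 = 1;  u_2 = (u_1 − 1)/3 = -3/11
Digits: (0, 0, 1, 1).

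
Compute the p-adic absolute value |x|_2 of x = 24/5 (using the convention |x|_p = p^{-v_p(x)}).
|24/5|_2 = 1/8

Step 1 — compute v_2(x) by factoring powers of 2 out of the numerator and denominator: v_2(24/5) = 3. Step 2 — apply |x|_p = p^{-v_p(x)} = 2^{-3} = 1/8.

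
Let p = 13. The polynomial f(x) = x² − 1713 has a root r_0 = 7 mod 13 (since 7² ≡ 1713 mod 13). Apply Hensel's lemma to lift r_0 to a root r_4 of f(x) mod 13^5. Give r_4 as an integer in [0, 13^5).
r_4 = 282549 (mod 371293)

Hensel's recurrence: r_{i+1} = r_i − f(r_i)·(f′(r_i))^{-1} mod 13^{i+2}, with f′(x) = 2x. Iterate:
  r_0 = 7 (mod 13)
  r_1 = 150 (mod 169)
  r_2 = 1333 (mod 2197)
  r_3 = 25500 (mod 28561)
  r_4 = 282549 (mod 371293)
Final: r_4 = 282549, and one checks f(r_4) ≡ 0 mod 13^5.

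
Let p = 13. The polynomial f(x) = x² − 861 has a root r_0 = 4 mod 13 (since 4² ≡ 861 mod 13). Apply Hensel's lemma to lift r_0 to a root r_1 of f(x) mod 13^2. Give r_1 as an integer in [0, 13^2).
r_1 = 4 (mod 169)

Hensel's recurrence: r_{i+1} = r_i − f(r_i)·(f′(r_i))^{-1} mod 13^{i+2}, with f′(x) = 2x. Iterate:
  r_0 = 4 (mod 13)
  r_1 = 4 (mod 169)
Final: r_1 = 4, and one checks f(r_1) ≡ 0 mod 13^2.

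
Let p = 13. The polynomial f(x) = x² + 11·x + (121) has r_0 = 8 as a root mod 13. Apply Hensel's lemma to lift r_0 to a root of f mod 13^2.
r_1 = 73 (mod 169)

Hensel: r_{i+1} = r_i − f(r_i)·(f′(r_i))^{-1} mod 13^{i+2}, f′(x) = 2x + 11. Iterate:
  r_0 = 8 (mod 13)
  r_1 = 73 (mod 169)
Final: r = 73 satisfies f(r) ≡ 0 mod 13^2.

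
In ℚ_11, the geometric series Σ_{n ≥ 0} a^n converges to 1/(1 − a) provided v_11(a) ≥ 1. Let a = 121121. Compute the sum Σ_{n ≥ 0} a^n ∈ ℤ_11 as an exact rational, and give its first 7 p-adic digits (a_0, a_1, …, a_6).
Σ a^n = 1/(1 − a) = -1/121120;  first 7 digits = (1, 0, 0, 3, 8, 0, 9)

v_11(a) = 3 ≥ 1, so the series converges in ℤ_11 to 1/(1 − a) = 1/(1 − 121121) = -1/121120. Expand this rational in ℤ_11: compute digits iteratively via d_i = x_i mod 11, x_{i+1} = (x_i − d_i)/11. The first 7 digits are (1, 0, 0, 3, 8, 0, 9).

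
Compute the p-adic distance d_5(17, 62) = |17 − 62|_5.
d_5(17, 62) = 1/5

Step 1 — x − y = 17 − 62 = -45. Step 2 — v_5(-45) = 1 (factor: -45 = −(5^1 · 9); the sign does not affect v_p). Step 3 — |x − y|_5 = 5^{-1} = 1/5.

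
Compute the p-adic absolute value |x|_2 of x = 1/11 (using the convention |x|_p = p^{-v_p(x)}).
|1/11|_2 = 1

Step 1 — compute v_2(x) by factoring powers of 2 out of the numerator and denominator: v_2(1/11) = 0. Step 2 — apply |x|_p = p^{-v_p(x)} = 2^{0} = 1.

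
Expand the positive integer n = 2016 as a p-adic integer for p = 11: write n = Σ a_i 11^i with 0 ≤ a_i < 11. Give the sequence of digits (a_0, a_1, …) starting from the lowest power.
(a_0, a_1, …) = (3, 7, 5, 1)

Repeated division by 11 gives the digits low-to-high: 2016 = 3 + 7·11^1 + 5·11^2 + 1·11^3. Digit sequence: (3, 7, 5, 1).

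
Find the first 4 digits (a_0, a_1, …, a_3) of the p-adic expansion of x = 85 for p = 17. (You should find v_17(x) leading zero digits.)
(a_0, …, a_3) = (0, 5, 0, 0)

v_17(85) = 1, so a_0 = ... = a_0 = 0. Factor out: x = 17^1 · u with u = 5 a unit in ℤ_17. Expand u iteratively via a_{v+i} = u_i mod 17, u_{i+1} = (u_i − a_{v+i})/17:
  u_0 = 5;  a_1 = 5;  u_1 = (u_0 − 5)/17 = 0
  u_1 = 0;  a_2 = 0;  u_2 = (u_1 − 0)/17 = 0
  u_2 = 0;  a_3 = 0;  u_3 = (u_2 − 0)/17 = 0
Digits: (0, 5, 0, 0).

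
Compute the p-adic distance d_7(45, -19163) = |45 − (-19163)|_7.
d_7(45, -19163) = 1/2401

Step 1 — x − y = 45 − (-19163) = 19208. Step 2 — v_7(19208) = 4 (factor: 19208 = (7^4 · 8); the sign does not affect v_p). Step 3 — |x − y|_7 = 7^{-4} = 1/2401.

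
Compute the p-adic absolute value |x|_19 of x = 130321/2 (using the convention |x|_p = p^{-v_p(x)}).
|130321/2|_19 = 1/130321

Step 1 — compute v_19(x) by factoring powers of 19 out of the numerator and denominator: v_19(130321/2) = 4. Step 2 — apply |x|_p = p^{-v_p(x)} = 19^{-4} = 1/130321.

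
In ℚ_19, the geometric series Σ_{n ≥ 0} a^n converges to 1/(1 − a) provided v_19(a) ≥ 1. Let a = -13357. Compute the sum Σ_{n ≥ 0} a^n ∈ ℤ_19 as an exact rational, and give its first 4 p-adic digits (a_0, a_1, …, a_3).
Σ a^n = 1/(1 − a) = 1/13358;  first 4 digits = (1, 0, 1, 17)

v_19(a) = 2 ≥ 1, so the series converges in ℤ_19 to 1/(1 − a) = 1/(1 − (-13357)) = 1/13358. Expand this rational in ℤ_19: compute digits iteratively via d_i = x_i mod 19, x_{i+1} = (x_i − d_i)/19. The first 4 digits are (1, 0, 1, 17).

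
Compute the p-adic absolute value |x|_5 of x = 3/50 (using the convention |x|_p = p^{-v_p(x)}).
|3/50|_5 = 25

Step 1 — compute v_5(x) by factoring powers of 5 out of the numerator and denominator: v_5(3/50) = -2. Step 2 — apply |x|_p = p^{-v_p(x)} = 5^{2} = 25.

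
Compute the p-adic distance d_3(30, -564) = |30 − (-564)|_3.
d_3(30, -564) = 1/27

Step 1 — x − y = 30 − (-564) = 594. Step 2 — v_3(594) = 3 (factor: 594 = (3^3 · 22); the sign does not affect v_p). Step 3 — |x − y|_3 = 3^{-3} = 1/27.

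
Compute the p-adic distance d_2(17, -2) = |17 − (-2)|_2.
d_2(17, -2) = 1

Step 1 — x − y = 17 − (-2) = 19. Step 2 — v_2(19) = 0 (factor: 19 = (2^0 · 19); the sign does not affect v_p). Step 3 — |x − y|_2 = 2^{0} = 1.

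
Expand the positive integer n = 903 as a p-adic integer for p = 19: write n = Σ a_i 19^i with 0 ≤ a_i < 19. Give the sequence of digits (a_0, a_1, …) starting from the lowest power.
(a_0, a_1, …) = (10, 9, 2)

Repeated division by 19 gives the digits low-to-high: 903 = 10 + 9·19^1 + 2·19^2. Digit sequence: (10, 9, 2).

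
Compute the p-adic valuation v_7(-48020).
v_7(-48020) = 4

v_7(n) is the largest exponent k such that 7^k divides n. Factor out: -48020 = -7^4 · 20. (Sign doesn't affect v_p.) So v_7(-48020) = 4.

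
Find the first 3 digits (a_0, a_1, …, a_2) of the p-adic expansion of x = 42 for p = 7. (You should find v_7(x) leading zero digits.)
(a_0, …, a_2) = (0, 6, 0)

v_7(42) = 1, so a_0 = ... = a_0 = 0. Factor out: x = 7^1 · u with u = 6 a unit in ℤ_7. Expand u iteratively via a_{v+i} = u_i mod 7, u_{i+1} = (u_i − a_{v+i})/7:
  u_0 = 6;  a_1 = 6;  u_1 = (u_0 − 6)/7 = 0
  u_1 = 0;  a_2 = 0;  u_2 = (u_1 − 0)/7 = 0
Digits: (0, 6, 0).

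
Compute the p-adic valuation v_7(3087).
v_7(3087) = 3

v_7(n) is the largest exponent k such that 7^k divides n. Factor out: 3087 = 7^3 · 9. (Sign doesn't affect v_p.) So v_7(3087) = 3.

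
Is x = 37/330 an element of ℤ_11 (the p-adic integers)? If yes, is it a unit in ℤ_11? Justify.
x ∉ ℤ_11 (v_11(x) = -1 < 0)

ℤ_11 = {x ∈ ℚ_11 : v_11(x) ≥ 0} and ℤ_11^× = {x ∈ ℤ_11 : v_11(x) = 0}. Here v_11(37/330) = v_11(num) − v_11(den) = -1; compare against these criteria.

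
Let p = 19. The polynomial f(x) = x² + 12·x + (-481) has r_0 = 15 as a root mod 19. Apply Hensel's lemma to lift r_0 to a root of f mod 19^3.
r_2 = 1478 (mod 6859)

Hensel: r_{i+1} = r_i − f(r_i)·(f′(r_i))^{-1} mod 19^{i+2}, f′(x) = 2x + 12. Iterate:
  r_0 = 15 (mod 19)
  r_1 = 34 (mod 361)
  r_2 = 1478 (mod 6859)
Final: r = 1478 satisfies f(r) ≡ 0 mod 19^3.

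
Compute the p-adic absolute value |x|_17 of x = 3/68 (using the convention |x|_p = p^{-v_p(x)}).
|3/68|_17 = 17

Step 1 — compute v_17(x) by factoring powers of 17 out of the numerator and denominator: v_17(3/68) = -1. Step 2 — apply |x|_p = p^{-v_p(x)} = 17^{1} = 17.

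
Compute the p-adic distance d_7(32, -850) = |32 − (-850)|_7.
d_7(32, -850) = 1/49

Step 1 — x − y = 32 − (-850) = 882. Step 2 — v_7(882) = 2 (factor: 882 = (7^2 · 18); the sign does not affect v_p). Step 3 — |x − y|_7 = 7^{-2} = 1/49.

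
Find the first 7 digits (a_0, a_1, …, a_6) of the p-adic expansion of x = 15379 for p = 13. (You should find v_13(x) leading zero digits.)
(a_0, …, a_6) = (0, 0, 0, 7, 0, 0, 0)

v_13(15379) = 3, so a_0 = ... = a_2 = 0. Factor out: x = 13^3 · u with u = 7 a unit in ℤ_13. Expand u iteratively via a_{v+i} = u_i mod 13, u_{i+1} = (u_i − a_{v+i})/13:
  u_0 = 7;  a_3 = 7;  u_1 = (u_0 − 7)/13 = 0
  u_1 = 0;  a_4 = 0;  u_2 = (u_1 − 0)/13 = 0
  u_2 = 0;  a_5 = 0;  u_3 = (u_2 − 0)/13 = 0
  u_3 = 0;  a_6 = 0;  u_4 = (u_3 − 0)/13 = 0
Digits: (0, 0, 0, 7, 0, 0, 0).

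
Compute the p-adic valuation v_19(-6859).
v_19(-6859) = 3

v_19(n) is the largest exponent k such that 19^k divides n. Factor out: -6859 = -19^3 · 1. (Sign doesn't affect v_p.) So v_19(-6859) = 3.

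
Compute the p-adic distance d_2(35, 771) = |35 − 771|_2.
d_2(35, 771) = 1/32

Step 1 — x − y = 35 − 771 = -736. Step 2 — v_2(-736) = 5 (factor: -736 = −(2^5 · 23); the sign does not affect v_p). Step 3 — |x − y|_2 = 2^{-5} = 1/32.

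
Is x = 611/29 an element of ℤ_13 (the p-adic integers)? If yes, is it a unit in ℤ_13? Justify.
x ∈ ℤ_13 but not a unit; v_13(x) = 1 > 0

ℤ_13 = {x ∈ ℚ_13 : v_13(x) ≥ 0} and ℤ_13^× = {x ∈ ℤ_13 : v_13(x) = 0}. Here v_13(611/29) = v_13(num) − v_13(den) = 1; compare against these criteria.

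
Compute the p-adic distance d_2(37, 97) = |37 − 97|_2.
d_2(37, 97) = 1/4

Step 1 — x − y = 37 − 97 = -60. Step 2 — v_2(-60) = 2 (factor: -60 = −(2^2 · 15); the sign does not affect v_p). Step 3 — |x − y|_2 = 2^{-2} = 1/4.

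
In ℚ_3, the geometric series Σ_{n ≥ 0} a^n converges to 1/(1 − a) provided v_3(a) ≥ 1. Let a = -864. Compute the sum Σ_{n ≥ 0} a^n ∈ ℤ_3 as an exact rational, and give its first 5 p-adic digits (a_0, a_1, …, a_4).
Σ a^n = 1/(1 − a) = 1/865;  first 5 digits = (1, 0, 0, 1, 1)

v_3(a) = 3 ≥ 1, so the series converges in ℤ_3 to 1/(1 − a) = 1/(1 − (-864)) = 1/865. Expand this rational in ℤ_3: compute digits iteratively via d_i = x_i mod 3, x_{i+1} = (x_i − d_i)/3. The first 5 digits are (1, 0, 0, 1, 1).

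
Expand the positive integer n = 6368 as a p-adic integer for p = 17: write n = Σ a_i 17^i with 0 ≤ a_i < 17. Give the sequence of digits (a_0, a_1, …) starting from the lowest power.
(a_0, a_1, …) = (10, 0, 5, 1)

Repeated division by 17 gives the digits low-to-high: 6368 = 10 + 5·17^2 + 1·17^3. Digit sequence: (10, 0, 5, 1).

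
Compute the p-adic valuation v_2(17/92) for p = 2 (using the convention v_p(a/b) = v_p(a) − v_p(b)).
v_2(17/92) = -2

Factor powers of 2 from the numerator and denominator of the reduced fraction: 17 = 2^0 · 17 and 92 = 2^2 · 23. Apply v_p(a/b) = v_p(a) − v_p(b): v_2(17/92) = 0 − 2 = -2.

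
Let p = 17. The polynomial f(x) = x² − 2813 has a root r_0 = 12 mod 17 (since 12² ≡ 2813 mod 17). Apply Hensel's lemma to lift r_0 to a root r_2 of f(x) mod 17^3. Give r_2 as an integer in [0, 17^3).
r_2 = 4109 (mod 4913)

Hensel's recurrence: r_{i+1} = r_i − f(r_i)·(f′(r_i))^{-1} mod 17^{i+2}, with f′(x) = 2x. Iterate:
  r_0 = 12 (mod 17)
  r_1 = 63 (mod 289)
  r_2 = 4109 (mod 4913)
Final: r_2 = 4109, and one checks f(r_2) ≡ 0 mod 17^3.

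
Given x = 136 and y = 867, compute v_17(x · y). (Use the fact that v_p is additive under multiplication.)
v_17(117912) = 3

v_p(x) = 1 (factor: 136 = 17^1 · 8); v_p(y) = 2 (factor: 867 = 17^2 · 3). Additivity: v_p(xy) = v_p(x) + v_p(y) = 1 + 2 = 3. (Direct check: xy = 117912 = 17^3 · (24).)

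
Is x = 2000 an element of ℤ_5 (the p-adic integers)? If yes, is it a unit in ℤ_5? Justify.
x ∈ ℤ_5 but not a unit; v_5(x) = 3 > 0

ℤ_5 = {x ∈ ℚ_5 : v_5(x) ≥ 0} and ℤ_5^× = {x ∈ ℤ_5 : v_5(x) = 0}. Here v_5(2000) = v_5(num) − v_5(den) = 3; compare against these criteria.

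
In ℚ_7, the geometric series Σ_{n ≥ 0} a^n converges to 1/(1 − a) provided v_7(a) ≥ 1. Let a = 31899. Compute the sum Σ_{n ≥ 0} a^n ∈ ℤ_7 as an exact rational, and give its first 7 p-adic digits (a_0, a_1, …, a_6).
Σ a^n = 1/(1 − a) = -1/31898;  first 7 digits = (1, 0, 0, 2, 6, 1, 4)

v_7(a) = 3 ≥ 1, so the series converges in ℤ_7 to 1/(1 − a) = 1/(1 − 31899) = -1/31898. Expand this rational in ℤ_7: compute digits iteratively via d_i = x_i mod 7, x_{i+1} = (x_i − d_i)/7. The first 7 digits are (1, 0, 0, 2, 6, 1, 4).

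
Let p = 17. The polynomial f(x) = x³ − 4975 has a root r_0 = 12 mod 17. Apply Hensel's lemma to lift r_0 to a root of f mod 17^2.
r_1 = 63 (mod 289)

Hensel: r_{i+1} = r_i − f(r_i)/f′(r_i) mod 17^{i+2}, where f′(x) = 3x². Iterate:
  r_0 = 12 (mod 17)
  r_1 = 63 (mod 289)
Final: r = 63 with f(r) ≡ 0 mod 17^2.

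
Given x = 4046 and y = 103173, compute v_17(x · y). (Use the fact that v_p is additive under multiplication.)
v_17(417437958) = 5

v_p(x) = 2 (factor: 4046 = 17^2 · 14); v_p(y) = 3 (factor: 103173 = 17^3 · 21). Additivity: v_p(xy) = v_p(x) + v_p(y) = 2 + 3 = 5. (Direct check: xy = 417437958 = 17^5 · (294).)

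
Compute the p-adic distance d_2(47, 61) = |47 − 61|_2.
d_2(47, 61) = 1/2

Step 1 — x − y = 47 − 61 = -14. Step 2 — v_2(-14) = 1 (factor: -14 = −(2^1 · 7); the sign does not affect v_p). Step 3 — |x − y|_2 = 2^{-1} = 1/2.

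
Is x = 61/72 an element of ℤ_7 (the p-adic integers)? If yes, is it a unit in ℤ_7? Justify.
x ∈ ℤ_7^× (unit); v_7(x) = 0

ℤ_7 = {x ∈ ℚ_7 : v_7(x) ≥ 0} and ℤ_7^× = {x ∈ ℤ_7 : v_7(x) = 0}. Here v_7(61/72) = v_7(num) − v_7(den) = 0; compare against these criteria.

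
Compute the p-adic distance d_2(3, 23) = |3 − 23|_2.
d_2(3, 23) = 1/4

Step 1 — x − y = 3 − 23 = -20. Step 2 — v_2(-20) = 2 (factor: -20 = −(2^2 · 5); the sign does not affect v_p). Step 3 — |x − y|_2 = 2^{-2} = 1/4.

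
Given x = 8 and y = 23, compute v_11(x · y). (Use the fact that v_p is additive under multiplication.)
v_11(184) = 0

v_p(x) = 0 (factor: 8 = 11^0 · 8); v_p(y) = 0 (factor: 23 = 11^0 · 23). Additivity: v_p(xy) = v_p(x) + v_p(y) = 0 + 0 = 0. (Direct check: xy = 184 = 11^0 · (184).)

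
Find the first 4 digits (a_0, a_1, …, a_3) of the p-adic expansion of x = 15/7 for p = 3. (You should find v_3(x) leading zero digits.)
(a_0, …, a_3) = (0, 2, 0, 2)

v_3(15/7) = 1, so a_0 = ... = a_0 = 0. Factor out: x = 3^1 · u with u = 5/7 a unit in ℤ_3. Expand u iteratively via a_{v+i} = u_i mod 3, u_{i+1} = (u_i − a_{v+i})/3:
  u_0 = 5/7;  a_1 = 2;  u_1 = (u_0 − 2)/3 = -3/7
  u_1 = -3/7;  a_2 = 0;  u_2 = (u_1 − 0)/3 = -1/7
  u_2 = -1/7;  a_3 = 2;  u_3 = (u_2 − 2)/3 = -5/7
Digits: (0, 2, 0, 2).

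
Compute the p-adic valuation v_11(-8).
v_11(-8) = 0

v_11(n) is the largest exponent k such that 11^k divides n. Factor out: -8 = -11^0 · 8. (Sign doesn't affect v_p.) So v_11(-8) = 0.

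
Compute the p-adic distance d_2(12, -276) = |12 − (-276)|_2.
d_2(12, -276) = 1/32

Step 1 — x − y = 12 − (-276) = 288. Step 2 — v_2(288) = 5 (factor: 288 = (2^5 · 9); the sign does not affect v_p). Step 3 — |x − y|_2 = 2^{-5} = 1/32.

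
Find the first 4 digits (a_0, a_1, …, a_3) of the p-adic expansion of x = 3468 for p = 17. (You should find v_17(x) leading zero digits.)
(a_0, …, a_3) = (0, 0, 12, 0)

v_17(3468) = 2, so a_0 = ... = a_1 = 0. Factor out: x = 17^2 · u with u = 12 a unit in ℤ_17. Expand u iteratively via a_{v+i} = u_i mod 17, u_{i+1} = (u_i − a_{v+i})/17:
  u_0 = 12;  a_2 = 12;  u_1 = (u_0 − 12)/17 = 0
  u_1 = 0;  a_3 = 0;  u_2 = (u_1 − 0)/17 = 0
Digits: (0, 0, 12, 0).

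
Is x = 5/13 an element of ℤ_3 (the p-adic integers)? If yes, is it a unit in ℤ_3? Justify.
x ∈ ℤ_3^× (unit); v_3(x) = 0

ℤ_3 = {x ∈ ℚ_3 : v_3(x) ≥ 0} and ℤ_3^× = {x ∈ ℤ_3 : v_3(x) = 0}. Here v_3(5/13) = v_3(num) − v_3(den) = 0; compare against these criteria.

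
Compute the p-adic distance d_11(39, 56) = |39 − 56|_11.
d_11(39, 56) = 1

Step 1 — x − y = 39 − 56 = -17. Step 2 — v_11(-17) = 0 (factor: -17 = −(11^0 · 17); the sign does not affect v_p). Step 3 — |x − y|_11 = 11^{0} = 1.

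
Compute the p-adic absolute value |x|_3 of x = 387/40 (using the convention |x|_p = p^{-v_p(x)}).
|387/40|_3 = 1/9

Step 1 — compute v_3(x) by factoring powers of 3 out of the numerator and denominator: v_3(387/40) = 2. Step 2 — apply |x|_p = p^{-v_p(x)} = 3^{-2} = 1/9.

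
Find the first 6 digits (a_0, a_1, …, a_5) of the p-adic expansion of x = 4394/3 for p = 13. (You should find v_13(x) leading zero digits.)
(a_0, …, a_5) = (0, 0, 0, 5, 4, 4)

v_13(4394/3) = 3, so a_0 = ... = a_2 = 0. Factor out: x = 13^3 · u with u = 2/3 a unit in ℤ_13. Expand u iteratively via a_{v+i} = u_i mod 13, u_{i+1} = (u_i − a_{v+i})/13:
  u_0 = 2/3;  a_3 = 5;  u_1 = (u_0 − 5)/13 = -1/3
  u_1 = -1/3;  a_4 = 4;  u_2 = (u_1 − 4)/13 = -1/3
  u_2 = -1/3;  a_5 = 4;  u_3 = (u_2 − 4)/13 = -1/3
Digits: (0, 0, 0, 5, 4, 4).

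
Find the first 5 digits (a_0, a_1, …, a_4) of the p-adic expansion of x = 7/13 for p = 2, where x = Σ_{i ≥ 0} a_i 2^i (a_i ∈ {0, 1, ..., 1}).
(a_0, …, a_4) = (1, 1, 0, 0, 0)

v_2(7/13) = 0 (numerator and denominator both coprime to 2), so x ∈ ℤ_2^×. Compute digits iteratively via a_i = x_i mod 2, x_{i+1} = (x_i − a_i)/2, with x_0 = x:
  x_0 = 7/13;  a_0 = 1;  x_1 = (x_0 − 1)/2 = -3/13
  x_1 = -3/13;  a_1 = 1;  x_2 = (x_1 − 1)/2 = -8/13
  x_2 = -8/13;  a_2 = 0;  x_3 = (x_2 − 0)/2 = -4/13
  x_3 = -4/13;  a_3 = 0;  x_4 = (x_3 − 0)/2 = -2/13
  x_4 = -2/13;  a_4 = 0;  x_5 = (x_4 − 0)/2 = -1/13
Digits: (1, 1, 0, 0, 0).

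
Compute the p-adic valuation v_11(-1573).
v_11(-1573) = 2

v_11(n) is the largest exponent k such that 11^k divides n. Factor out: -1573 = -11^2 · 13. (Sign doesn't affect v_p.) So v_11(-1573) = 2.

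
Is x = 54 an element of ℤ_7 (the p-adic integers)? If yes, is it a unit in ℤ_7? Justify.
x ∈ ℤ_7^× (unit); v_7(x) = 0

ℤ_7 = {x ∈ ℚ_7 : v_7(x) ≥ 0} and ℤ_7^× = {x ∈ ℤ_7 : v_7(x) = 0}. Here v_7(54) = v_7(num) − v_7(den) = 0; compare against these criteria.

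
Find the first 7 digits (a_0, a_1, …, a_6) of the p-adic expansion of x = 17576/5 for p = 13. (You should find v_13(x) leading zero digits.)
(a_0, …, a_6) = (0, 0, 0, 12, 7, 2, 5)

v_13(17576/5) = 3, so a_0 = ... = a_2 = 0. Factor out: x = 13^3 · u with u = 8/5 a unit in ℤ_13. Expand u iteratively via a_{v+i} = u_i mod 13, u_{i+1} = (u_i − a_{v+i})/13:
  u_0 = 8/5;  a_3 = 12;  u_1 = (u_0 − 12)/13 = -4/5
  u_1 = -4/5;  a_4 = 7;  u_2 = (u_1 − 7)/13 = -3/5
  u_2 = -3/5;  a_5 = 2;  u_3 = (u_2 − 2)/13 = -1/5
  u_3 = -1/5;  a_6 = 5;  u_4 = (u_3 − 5)/13 = -2/5
Digits: (0, 0, 0, 12, 7, 2, 5).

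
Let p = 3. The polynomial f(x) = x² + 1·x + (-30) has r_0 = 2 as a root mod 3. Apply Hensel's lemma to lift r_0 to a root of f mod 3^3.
r_2 = 5 (mod 27)

Hensel: r_{i+1} = r_i − f(r_i)·(f′(r_i))^{-1} mod 3^{i+2}, f′(x) = 2x + 1. Iterate:
  r_0 = 2 (mod 3)
  r_1 = 5 (mod 9)
  r_2 = 5 (mod 27)
Final: r = 5 satisfies f(r) ≡ 0 mod 3^3.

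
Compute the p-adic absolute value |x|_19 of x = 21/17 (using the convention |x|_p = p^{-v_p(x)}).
|21/17|_19 = 1

Step 1 — compute v_19(x) by factoring powers of 19 out of the numerator and denominator: v_19(21/17) = 0. Step 2 — apply |x|_p = p^{-v_p(x)} = 19^{0} = 1.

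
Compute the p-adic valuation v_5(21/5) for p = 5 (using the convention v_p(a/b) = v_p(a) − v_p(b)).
v_5(21/5) = -1

Factor powers of 5 from the numerator and denominator of the reduced fraction: 21 = 5^0 · 21 and 5 = 5^1 · 1. Apply v_p(a/b) = v_p(a) − v_p(b): v_5(21/5) = 0 − 1 = -1.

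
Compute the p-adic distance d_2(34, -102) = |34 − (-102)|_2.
d_2(34, -102) = 1/8

Step 1 — x − y = 34 − (-102) = 136. Step 2 — v_2(136) = 3 (factor: 136 = (2^3 · 17); the sign does not affect v_p). Step 3 — |x − y|_2 = 2^{-3} = 1/8.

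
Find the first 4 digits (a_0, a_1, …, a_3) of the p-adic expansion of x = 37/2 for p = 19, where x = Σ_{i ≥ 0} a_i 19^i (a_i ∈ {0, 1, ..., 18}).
(a_0, …, a_3) = (9, 10, 9, 9)

v_19(37/2) = 0 (numerator and denominator both coprime to 19), so x ∈ ℤ_19^×. Compute digits iteratively via a_i = x_i mod 19, x_{i+1} = (x_i − a_i)/19, with x_0 = x:
  x_0 = 37/2;  a_0 = 9;  x_1 = (x_0 − 9)/19 = 1/2
  x_1 = 1/2;  a_1 = 10;  x_2 = (x_1 − 10)/19 = -1/2
  x_2 = -1/2;  a_2 = 9;  x_3 = (x_2 − 9)/19 = -1/2
  x_3 = -1/2;  a_3 = 9;  x_4 = (x_3 − 9)/19 = -1/2
Digits: (9, 10, 9, 9).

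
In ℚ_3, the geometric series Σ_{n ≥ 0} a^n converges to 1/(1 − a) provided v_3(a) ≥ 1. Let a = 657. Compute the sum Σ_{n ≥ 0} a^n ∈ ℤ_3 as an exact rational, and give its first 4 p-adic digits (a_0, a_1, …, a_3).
Σ a^n = 1/(1 − a) = -1/656;  first 4 digits = (1, 0, 1, 0)

v_3(a) = 2 ≥ 1, so the series converges in ℤ_3 to 1/(1 − a) = 1/(1 − 657) = -1/656. Expand this rational in ℤ_3: compute digits iteratively via d_i = x_i mod 3, x_{i+1} = (x_i − d_i)/3. The first 4 digits are (1, 0, 1, 0).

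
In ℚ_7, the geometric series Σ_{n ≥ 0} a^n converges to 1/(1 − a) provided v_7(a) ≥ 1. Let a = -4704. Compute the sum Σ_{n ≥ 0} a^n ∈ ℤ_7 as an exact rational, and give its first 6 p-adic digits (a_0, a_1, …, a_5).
Σ a^n = 1/(1 − a) = 1/4705;  first 6 digits = (1, 0, 2, 0, 2, 0)

v_7(a) = 2 ≥ 1, so the series converges in ℤ_7 to 1/(1 − a) = 1/(1 − (-4704)) = 1/4705. Expand this rational in ℤ_7: compute digits iteratively via d_i = x_i mod 7, x_{i+1} = (x_i − d_i)/7. The first 6 digits are (1, 0, 2, 0, 2, 0).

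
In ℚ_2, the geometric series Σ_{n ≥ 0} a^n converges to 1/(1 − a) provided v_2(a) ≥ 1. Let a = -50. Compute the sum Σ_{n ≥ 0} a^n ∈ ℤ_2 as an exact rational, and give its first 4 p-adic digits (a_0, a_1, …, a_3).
Σ a^n = 1/(1 − a) = 1/51;  first 4 digits = (1, 1, 0, 1)

v_2(a) = 1 ≥ 1, so the series converges in ℤ_2 to 1/(1 − a) = 1/(1 − (-50)) = 1/51. Expand this rational in ℤ_2: compute digits iteratively via d_i = x_i mod 2, x_{i+1} = (x_i − d_i)/2. The first 4 digits are (1, 1, 0, 1).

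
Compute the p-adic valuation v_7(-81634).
v_7(-81634) = 4

v_7(n) is the largest exponent k such that 7^k divides n. Factor out: -81634 = -7^4 · 34. (Sign doesn't affect v_p.) So v_7(-81634) = 4.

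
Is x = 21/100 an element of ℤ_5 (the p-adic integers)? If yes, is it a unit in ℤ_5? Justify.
x ∉ ℤ_5 (v_5(x) = -2 < 0)

ℤ_5 = {x ∈ ℚ_5 : v_5(x) ≥ 0} and ℤ_5^× = {x ∈ ℤ_5 : v_5(x) = 0}. Here v_5(21/100) = v_5(num) − v_5(den) = -2; compare against these criteria.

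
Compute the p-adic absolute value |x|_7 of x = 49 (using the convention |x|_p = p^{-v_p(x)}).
|49|_7 = 1/49

Step 1 — compute v_7(x) by factoring powers of 7 out of the numerator and denominator: v_7(49) = 2. Step 2 — apply |x|_p = p^{-v_p(x)} = 7^{-2} = 1/49.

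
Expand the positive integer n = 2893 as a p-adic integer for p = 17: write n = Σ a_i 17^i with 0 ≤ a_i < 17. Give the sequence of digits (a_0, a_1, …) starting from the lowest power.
(a_0, a_1, …) = (3, 0, 10)

Repeated division by 17 gives the digits low-to-high: 2893 = 3 + 10·17^2. Digit sequence: (3, 0, 10).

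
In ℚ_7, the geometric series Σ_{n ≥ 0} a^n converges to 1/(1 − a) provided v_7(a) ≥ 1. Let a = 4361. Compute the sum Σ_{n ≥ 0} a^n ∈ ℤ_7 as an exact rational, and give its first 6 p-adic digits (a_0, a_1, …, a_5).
Σ a^n = 1/(1 − a) = -1/4360;  first 6 digits = (1, 0, 5, 5, 5, 4)

v_7(a) = 2 ≥ 1, so the series converges in ℤ_7 to 1/(1 − a) = 1/(1 − 4361) = -1/4360. Expand this rational in ℤ_7: compute digits iteratively via d_i = x_i mod 7, x_{i+1} = (x_i − d_i)/7. The first 6 digits are (1, 0, 5, 5, 5, 4).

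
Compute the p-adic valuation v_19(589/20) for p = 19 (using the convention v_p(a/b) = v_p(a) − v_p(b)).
v_19(589/20) = 1

Factor powers of 19 from the numerator and denominator of the reduced fraction: 589 = 19^1 · 31 and 20 = 19^0 · 20. Apply v_p(a/b) = v_p(a) − v_p(b): v_19(589/20) = 1 − 0 = 1.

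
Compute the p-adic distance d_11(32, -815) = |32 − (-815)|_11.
d_11(32, -815) = 1/121

Step 1 — x − y = 32 − (-815) = 847. Step 2 — v_11(847) = 2 (factor: 847 = (11^2 · 7); the sign does not affect v_p). Step 3 — |x − y|_11 = 11^{-2} = 1/121.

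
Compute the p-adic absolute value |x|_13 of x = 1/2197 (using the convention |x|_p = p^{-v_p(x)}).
|1/2197|_13 = 2197

Step 1 — compute v_13(x) by factoring powers of 13 out of the numerator and denominator: v_13(1/2197) = -3. Step 2 — apply |x|_p = p^{-v_p(x)} = 13^{3} = 2197.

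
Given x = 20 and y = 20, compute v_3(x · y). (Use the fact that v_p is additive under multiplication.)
v_3(400) = 0

v_p(x) = 0 (factor: 20 = 3^0 · 20); v_p(y) = 0 (factor: 20 = 3^0 · 20). Additivity: v_p(xy) = v_p(x) + v_p(y) = 0 + 0 = 0. (Direct check: xy = 400 = 3^0 · (400).)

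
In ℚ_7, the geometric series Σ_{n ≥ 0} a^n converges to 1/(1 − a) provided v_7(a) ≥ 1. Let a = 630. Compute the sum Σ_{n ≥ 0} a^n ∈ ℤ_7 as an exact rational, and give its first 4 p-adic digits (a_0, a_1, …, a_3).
Σ a^n = 1/(1 − a) = -1/629;  first 4 digits = (1, 6, 6, 2)

v_7(a) = 1 ≥ 1, so the series converges in ℤ_7 to 1/(1 − a) = 1/(1 − 630) = -1/629. Expand this rational in ℤ_7: compute digits iteratively via d_i = x_i mod 7, x_{i+1} = (x_i − d_i)/7. The first 4 digits are (1, 6, 6, 2).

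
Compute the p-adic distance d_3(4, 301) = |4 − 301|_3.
d_3(4, 301) = 1/27

Step 1 — x − y = 4 − 301 = -297. Step 2 — v_3(-297) = 3 (factor: -297 = −(3^3 · 11); the sign does not affect v_p). Step 3 — |x − y|_3 = 3^{-3} = 1/27.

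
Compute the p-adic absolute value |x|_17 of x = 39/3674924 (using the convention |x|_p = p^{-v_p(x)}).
|39/3674924|_17 = 83521

Step 1 — compute v_17(x) by factoring powers of 17 out of the numerator and denominator: v_17(39/3674924) = -4. Step 2 — apply |x|_p = p^{-v_p(x)} = 17^{4} = 83521.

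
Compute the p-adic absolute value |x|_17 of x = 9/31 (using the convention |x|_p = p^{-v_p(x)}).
|9/31|_17 = 1

Step 1 — compute v_17(x) by factoring powers of 17 out of the numerator and denominator: v_17(9/31) = 0. Step 2 — apply |x|_p = p^{-v_p(x)} = 17^{0} = 1.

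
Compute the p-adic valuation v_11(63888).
v_11(63888) = 3

v_11(n) is the largest exponent k such that 11^k divides n. Factor out: 63888 = 11^3 · 48. (Sign doesn't affect v_p.) So v_11(63888) = 3.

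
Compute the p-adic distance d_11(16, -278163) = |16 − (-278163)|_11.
d_11(16, -278163) = 1/14641

Step 1 — x − y = 16 − (-278163) = 278179. Step 2 — v_11(278179) = 4 (factor: 278179 = (11^4 · 19); the sign does not affect v_p). Step 3 — |x − y|_11 = 11^{-4} = 1/14641.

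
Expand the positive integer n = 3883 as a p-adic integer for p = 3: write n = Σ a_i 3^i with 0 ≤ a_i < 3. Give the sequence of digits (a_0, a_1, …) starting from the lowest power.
(a_0, a_1, …) = (1, 1, 2, 2, 2, 0, 2, 1)

Repeated division by 3 gives the digits low-to-high: 3883 = 1 + 1·3^1 + 2·3^2 + 2·3^3 + 2·3^4 + 2·3^6 + 1·3^7. Digit sequence: (1, 1, 2, 2, 2, 0, 2, 1).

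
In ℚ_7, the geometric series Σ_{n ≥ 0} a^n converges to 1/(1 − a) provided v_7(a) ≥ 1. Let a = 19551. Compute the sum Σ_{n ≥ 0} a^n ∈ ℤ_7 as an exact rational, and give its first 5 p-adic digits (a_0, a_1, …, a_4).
Σ a^n = 1/(1 − a) = -1/19550;  first 5 digits = (1, 0, 0, 1, 1)

v_7(a) = 3 ≥ 1, so the series converges in ℤ_7 to 1/(1 − a) = 1/(1 − 19551) = -1/19550. Expand this rational in ℤ_7: compute digits iteratively via d_i = x_i mod 7, x_{i+1} = (x_i − d_i)/7. The first 5 digits are (1, 0, 0, 1, 1).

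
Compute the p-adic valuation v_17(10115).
v_17(10115) = 2

v_17(n) is the largest exponent k such that 17^k divides n. Factor out: 10115 = 17^2 · 35. (Sign doesn't affect v_p.) So v_17(10115) = 2.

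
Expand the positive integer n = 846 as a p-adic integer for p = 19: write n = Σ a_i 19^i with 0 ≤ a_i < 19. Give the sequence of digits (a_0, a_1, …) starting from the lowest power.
(a_0, a_1, …) = (10, 6, 2)

Repeated division by 19 gives the digits low-to-high: 846 = 10 + 6·19^1 + 2·19^2. Digit sequence: (10, 6, 2).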